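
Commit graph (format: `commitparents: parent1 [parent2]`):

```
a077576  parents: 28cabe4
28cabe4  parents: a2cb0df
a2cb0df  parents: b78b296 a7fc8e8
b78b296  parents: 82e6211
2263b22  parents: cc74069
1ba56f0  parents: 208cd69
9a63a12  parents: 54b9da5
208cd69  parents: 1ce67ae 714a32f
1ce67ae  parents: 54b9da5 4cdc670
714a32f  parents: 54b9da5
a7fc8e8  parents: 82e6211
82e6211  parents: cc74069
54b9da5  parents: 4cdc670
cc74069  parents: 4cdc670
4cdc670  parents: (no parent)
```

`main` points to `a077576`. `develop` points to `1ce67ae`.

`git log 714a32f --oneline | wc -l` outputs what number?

Walking parent pointers from 714a32f: reachable set = {4cdc670, 54b9da5, 714a32f}.
That is 3 commits.

3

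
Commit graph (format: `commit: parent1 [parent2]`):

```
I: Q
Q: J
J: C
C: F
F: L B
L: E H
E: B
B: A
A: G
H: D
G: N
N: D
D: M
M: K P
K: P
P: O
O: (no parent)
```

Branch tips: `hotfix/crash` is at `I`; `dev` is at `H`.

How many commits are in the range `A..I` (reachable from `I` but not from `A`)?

9

Reachable from I: {A, B, C, D, E, F, G, H, I, J, K, L, M, N, O, P, Q}.
Reachable from A: {A, D, G, K, M, N, O, P}.
In I's history but not A's: {B, C, E, F, H, I, J, L, Q} — 9 commits.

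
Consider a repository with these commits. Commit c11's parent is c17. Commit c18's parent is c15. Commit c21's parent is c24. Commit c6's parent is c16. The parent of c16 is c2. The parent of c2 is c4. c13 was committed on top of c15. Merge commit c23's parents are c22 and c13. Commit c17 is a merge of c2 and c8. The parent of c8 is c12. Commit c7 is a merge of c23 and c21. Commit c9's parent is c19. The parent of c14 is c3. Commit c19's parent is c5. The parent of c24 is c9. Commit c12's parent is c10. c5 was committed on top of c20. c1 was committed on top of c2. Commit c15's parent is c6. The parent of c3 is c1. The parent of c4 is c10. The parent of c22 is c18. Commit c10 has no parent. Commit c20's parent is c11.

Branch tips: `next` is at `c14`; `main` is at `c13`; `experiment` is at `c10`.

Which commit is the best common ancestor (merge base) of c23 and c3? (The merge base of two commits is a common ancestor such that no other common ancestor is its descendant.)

c2

Ancestors of c23: {c10, c13, c15, c16, c18, c2, c22, c23, c4, c6}.
Ancestors of c3: {c1, c10, c2, c3, c4}.
Common ancestors: {c10, c2, c4}.
Among these, c2 is not an ancestor of any other common ancestor — it is the merge base.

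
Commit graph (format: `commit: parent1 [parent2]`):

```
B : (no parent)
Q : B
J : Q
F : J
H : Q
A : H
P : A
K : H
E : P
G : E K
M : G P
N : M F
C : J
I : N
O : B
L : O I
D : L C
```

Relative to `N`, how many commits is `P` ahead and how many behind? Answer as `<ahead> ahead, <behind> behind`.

0 ahead, 7 behind

Reachable from P: {A, B, H, P, Q}.
Reachable from N: {A, B, E, F, G, H, J, K, M, N, P, Q}.
Only in P's history (ahead): {} — 0.
Only in N's history (behind): {E, F, G, J, K, M, N} — 7.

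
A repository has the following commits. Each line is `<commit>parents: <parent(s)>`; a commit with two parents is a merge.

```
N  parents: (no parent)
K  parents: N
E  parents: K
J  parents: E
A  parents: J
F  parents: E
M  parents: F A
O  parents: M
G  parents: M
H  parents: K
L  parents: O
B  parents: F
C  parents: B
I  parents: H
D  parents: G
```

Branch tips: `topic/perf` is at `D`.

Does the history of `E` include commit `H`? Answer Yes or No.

No

Ancestors of E: {E, K, N}.
H is not in that set, so it is not an ancestor of E.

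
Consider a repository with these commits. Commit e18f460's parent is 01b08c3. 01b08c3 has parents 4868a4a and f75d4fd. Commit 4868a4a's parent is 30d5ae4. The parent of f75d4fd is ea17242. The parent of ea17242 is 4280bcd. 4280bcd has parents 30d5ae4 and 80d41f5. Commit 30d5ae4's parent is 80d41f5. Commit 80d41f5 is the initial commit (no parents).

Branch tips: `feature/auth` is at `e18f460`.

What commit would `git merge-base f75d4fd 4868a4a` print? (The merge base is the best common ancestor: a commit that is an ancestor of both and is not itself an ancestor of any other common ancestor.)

Ancestors of f75d4fd: {30d5ae4, 4280bcd, 80d41f5, ea17242, f75d4fd}.
Ancestors of 4868a4a: {30d5ae4, 4868a4a, 80d41f5}.
Common ancestors: {30d5ae4, 80d41f5}.
Among these, 30d5ae4 is not an ancestor of any other common ancestor — it is the merge base.

30d5ae4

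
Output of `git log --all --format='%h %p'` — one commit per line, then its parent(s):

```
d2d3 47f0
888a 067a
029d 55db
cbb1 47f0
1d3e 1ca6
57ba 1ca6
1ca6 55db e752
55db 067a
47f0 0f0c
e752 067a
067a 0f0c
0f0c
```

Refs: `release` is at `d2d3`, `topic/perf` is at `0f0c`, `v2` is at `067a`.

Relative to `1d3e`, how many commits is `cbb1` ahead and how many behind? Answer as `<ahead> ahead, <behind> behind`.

2 ahead, 5 behind

Reachable from cbb1: {0f0c, 47f0, cbb1}.
Reachable from 1d3e: {067a, 0f0c, 1ca6, 1d3e, 55db, e752}.
Only in cbb1's history (ahead): {47f0, cbb1} — 2.
Only in 1d3e's history (behind): {067a, 1ca6, 1d3e, 55db, e752} — 5.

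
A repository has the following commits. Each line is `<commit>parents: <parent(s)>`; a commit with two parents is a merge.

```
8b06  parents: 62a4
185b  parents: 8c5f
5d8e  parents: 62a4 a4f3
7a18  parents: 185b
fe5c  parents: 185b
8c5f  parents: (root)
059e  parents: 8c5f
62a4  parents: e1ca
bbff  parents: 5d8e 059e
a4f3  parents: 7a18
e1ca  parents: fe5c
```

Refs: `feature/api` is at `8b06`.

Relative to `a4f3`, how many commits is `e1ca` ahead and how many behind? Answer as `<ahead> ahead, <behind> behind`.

2 ahead, 2 behind

Reachable from e1ca: {185b, 8c5f, e1ca, fe5c}.
Reachable from a4f3: {185b, 7a18, 8c5f, a4f3}.
Only in e1ca's history (ahead): {e1ca, fe5c} — 2.
Only in a4f3's history (behind): {7a18, a4f3} — 2.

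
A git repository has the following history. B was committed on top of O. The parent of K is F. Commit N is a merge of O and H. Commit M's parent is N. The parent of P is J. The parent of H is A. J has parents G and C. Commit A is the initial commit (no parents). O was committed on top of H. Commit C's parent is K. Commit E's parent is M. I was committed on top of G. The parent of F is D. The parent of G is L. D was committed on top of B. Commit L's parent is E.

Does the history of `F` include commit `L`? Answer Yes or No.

Ancestors of F: {A, B, D, F, H, O}.
L is not in that set, so it is not an ancestor of F.

No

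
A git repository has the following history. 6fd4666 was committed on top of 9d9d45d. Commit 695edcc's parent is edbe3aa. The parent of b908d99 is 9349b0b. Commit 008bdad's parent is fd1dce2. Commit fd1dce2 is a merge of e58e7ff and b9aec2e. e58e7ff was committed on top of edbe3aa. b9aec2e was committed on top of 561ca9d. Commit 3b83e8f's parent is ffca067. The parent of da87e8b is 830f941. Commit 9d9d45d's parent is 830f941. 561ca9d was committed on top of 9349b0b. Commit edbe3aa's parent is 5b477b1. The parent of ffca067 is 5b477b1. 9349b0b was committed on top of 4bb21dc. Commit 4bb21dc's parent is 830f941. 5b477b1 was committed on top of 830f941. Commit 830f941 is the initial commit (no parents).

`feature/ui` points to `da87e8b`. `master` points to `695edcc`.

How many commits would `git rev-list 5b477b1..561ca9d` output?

3

Reachable from 561ca9d: {4bb21dc, 561ca9d, 830f941, 9349b0b}.
Reachable from 5b477b1: {5b477b1, 830f941}.
In 561ca9d's history but not 5b477b1's: {4bb21dc, 561ca9d, 9349b0b} — 3 commits.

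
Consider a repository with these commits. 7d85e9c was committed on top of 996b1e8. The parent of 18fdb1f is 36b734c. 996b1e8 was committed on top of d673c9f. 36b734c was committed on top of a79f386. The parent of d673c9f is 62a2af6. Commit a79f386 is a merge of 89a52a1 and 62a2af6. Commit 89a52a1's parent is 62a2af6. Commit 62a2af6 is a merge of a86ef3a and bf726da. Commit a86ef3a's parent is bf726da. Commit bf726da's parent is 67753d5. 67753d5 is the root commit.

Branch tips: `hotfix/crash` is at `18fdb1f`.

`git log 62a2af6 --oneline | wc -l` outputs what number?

Walking parent pointers from 62a2af6: reachable set = {62a2af6, 67753d5, a86ef3a, bf726da}.
That is 4 commits.

4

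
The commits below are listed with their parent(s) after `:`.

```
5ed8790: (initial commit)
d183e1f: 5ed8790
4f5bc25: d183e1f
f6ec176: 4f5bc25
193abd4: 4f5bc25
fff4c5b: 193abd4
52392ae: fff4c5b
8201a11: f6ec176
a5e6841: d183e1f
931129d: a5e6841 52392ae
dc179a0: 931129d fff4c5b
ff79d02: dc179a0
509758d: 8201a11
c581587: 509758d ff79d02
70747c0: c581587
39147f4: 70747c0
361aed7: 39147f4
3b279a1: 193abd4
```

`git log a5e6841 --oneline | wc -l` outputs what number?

Walking parent pointers from a5e6841: reachable set = {5ed8790, a5e6841, d183e1f}.
That is 3 commits.

3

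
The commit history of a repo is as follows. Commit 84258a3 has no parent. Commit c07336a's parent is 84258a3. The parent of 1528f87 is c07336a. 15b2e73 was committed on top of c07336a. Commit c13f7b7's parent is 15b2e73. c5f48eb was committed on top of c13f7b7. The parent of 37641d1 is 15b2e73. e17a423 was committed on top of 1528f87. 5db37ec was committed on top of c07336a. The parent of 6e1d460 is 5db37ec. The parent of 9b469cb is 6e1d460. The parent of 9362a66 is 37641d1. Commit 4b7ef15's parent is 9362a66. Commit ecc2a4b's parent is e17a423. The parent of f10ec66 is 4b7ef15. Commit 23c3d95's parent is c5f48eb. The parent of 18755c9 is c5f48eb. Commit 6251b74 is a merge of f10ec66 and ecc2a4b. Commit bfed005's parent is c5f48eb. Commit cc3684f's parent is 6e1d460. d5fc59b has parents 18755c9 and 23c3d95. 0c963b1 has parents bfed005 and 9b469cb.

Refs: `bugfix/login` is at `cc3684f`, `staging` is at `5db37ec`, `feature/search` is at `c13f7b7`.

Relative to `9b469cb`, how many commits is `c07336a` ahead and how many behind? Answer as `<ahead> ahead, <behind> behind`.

0 ahead, 3 behind

Reachable from c07336a: {84258a3, c07336a}.
Reachable from 9b469cb: {5db37ec, 6e1d460, 84258a3, 9b469cb, c07336a}.
Only in c07336a's history (ahead): {} — 0.
Only in 9b469cb's history (behind): {5db37ec, 6e1d460, 9b469cb} — 3.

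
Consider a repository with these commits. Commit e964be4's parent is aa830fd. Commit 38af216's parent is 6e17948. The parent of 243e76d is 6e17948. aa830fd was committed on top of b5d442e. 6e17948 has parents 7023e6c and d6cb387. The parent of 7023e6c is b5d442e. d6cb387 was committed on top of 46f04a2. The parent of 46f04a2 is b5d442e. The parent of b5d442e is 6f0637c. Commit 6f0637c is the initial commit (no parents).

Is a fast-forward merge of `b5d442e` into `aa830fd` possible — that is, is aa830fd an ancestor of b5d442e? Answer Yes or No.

No

A fast-forward from aa830fd to b5d442e is possible iff aa830fd is an ancestor of b5d442e.
Ancestors of b5d442e: {6f0637c, b5d442e}.
aa830fd is not among them, so fast-forward is not possible.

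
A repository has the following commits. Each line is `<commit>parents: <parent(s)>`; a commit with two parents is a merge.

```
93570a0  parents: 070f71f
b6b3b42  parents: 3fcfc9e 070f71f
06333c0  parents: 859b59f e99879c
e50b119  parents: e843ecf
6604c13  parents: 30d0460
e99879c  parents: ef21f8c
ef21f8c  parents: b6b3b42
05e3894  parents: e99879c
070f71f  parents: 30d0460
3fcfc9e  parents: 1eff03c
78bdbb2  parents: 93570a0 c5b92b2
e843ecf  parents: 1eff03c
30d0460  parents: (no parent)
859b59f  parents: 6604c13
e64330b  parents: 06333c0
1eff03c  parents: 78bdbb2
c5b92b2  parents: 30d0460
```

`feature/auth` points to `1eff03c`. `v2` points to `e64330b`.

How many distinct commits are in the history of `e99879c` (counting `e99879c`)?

10

Walking parent pointers from e99879c: reachable set = {070f71f, 1eff03c, 30d0460, 3fcfc9e, 78bdbb2, 93570a0, b6b3b42, c5b92b2, e99879c, ef21f8c}.
That is 10 commits.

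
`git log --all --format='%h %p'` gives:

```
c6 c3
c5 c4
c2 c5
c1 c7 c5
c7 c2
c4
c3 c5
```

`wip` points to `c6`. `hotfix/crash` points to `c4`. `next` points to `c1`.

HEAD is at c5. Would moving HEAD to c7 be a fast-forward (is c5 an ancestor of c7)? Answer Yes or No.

A fast-forward from c5 to c7 is possible iff c5 is an ancestor of c7.
Ancestors of c7: {c2, c4, c5, c7}.
c5 is among them, so fast-forward is possible.

Yes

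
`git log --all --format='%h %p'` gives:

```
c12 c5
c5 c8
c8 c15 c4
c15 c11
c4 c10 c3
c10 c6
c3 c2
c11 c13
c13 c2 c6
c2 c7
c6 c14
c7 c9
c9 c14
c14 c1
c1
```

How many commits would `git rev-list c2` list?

Walking parent pointers from c2: reachable set = {c1, c14, c2, c7, c9}.
That is 5 commits.

5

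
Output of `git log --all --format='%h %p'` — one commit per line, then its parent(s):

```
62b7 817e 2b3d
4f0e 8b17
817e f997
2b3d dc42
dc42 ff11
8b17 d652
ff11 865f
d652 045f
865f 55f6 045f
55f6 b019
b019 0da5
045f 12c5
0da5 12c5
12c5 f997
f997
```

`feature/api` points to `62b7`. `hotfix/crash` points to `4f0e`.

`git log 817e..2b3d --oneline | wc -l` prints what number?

Reachable from 2b3d: {045f, 0da5, 12c5, 2b3d, 55f6, 865f, b019, dc42, f997, ff11}.
Reachable from 817e: {817e, f997}.
In 2b3d's history but not 817e's: {045f, 0da5, 12c5, 2b3d, 55f6, 865f, b019, dc42, ff11} — 9 commits.

9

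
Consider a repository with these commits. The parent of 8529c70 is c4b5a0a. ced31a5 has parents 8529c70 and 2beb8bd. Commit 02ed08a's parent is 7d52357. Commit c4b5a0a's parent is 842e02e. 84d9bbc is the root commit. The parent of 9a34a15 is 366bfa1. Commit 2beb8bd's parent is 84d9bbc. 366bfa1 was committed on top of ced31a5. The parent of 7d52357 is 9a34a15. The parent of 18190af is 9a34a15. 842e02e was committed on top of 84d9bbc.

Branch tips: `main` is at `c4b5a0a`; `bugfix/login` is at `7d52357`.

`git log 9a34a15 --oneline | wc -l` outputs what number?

Walking parent pointers from 9a34a15: reachable set = {2beb8bd, 366bfa1, 842e02e, 84d9bbc, 8529c70, 9a34a15, c4b5a0a, ced31a5}.
That is 8 commits.

8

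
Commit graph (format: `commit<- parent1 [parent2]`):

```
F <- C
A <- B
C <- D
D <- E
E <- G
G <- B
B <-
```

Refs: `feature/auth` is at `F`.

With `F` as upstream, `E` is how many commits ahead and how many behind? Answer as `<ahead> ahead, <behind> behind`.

0 ahead, 3 behind

Reachable from E: {B, E, G}.
Reachable from F: {B, C, D, E, F, G}.
Only in E's history (ahead): {} — 0.
Only in F's history (behind): {C, D, F} — 3.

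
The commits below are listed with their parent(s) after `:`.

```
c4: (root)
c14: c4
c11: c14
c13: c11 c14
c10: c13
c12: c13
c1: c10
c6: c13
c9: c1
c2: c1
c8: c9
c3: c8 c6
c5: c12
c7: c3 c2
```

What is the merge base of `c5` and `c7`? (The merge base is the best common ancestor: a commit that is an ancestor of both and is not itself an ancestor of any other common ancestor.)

c13

Ancestors of c5: {c11, c12, c13, c14, c4, c5}.
Ancestors of c7: {c1, c10, c11, c13, c14, c2, c3, c4, c6, c7, c8, c9}.
Common ancestors: {c11, c13, c14, c4}.
Among these, c13 is not an ancestor of any other common ancestor — it is the merge base.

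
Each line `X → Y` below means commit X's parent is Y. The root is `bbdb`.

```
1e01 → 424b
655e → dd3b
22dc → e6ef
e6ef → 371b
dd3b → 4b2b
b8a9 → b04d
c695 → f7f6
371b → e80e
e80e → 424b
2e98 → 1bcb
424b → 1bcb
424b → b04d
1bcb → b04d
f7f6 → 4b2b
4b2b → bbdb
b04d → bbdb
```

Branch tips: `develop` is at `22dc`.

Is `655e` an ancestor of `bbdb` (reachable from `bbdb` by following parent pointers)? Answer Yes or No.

Ancestors of bbdb: {bbdb}.
655e is not in that set, so it is not an ancestor of bbdb.

No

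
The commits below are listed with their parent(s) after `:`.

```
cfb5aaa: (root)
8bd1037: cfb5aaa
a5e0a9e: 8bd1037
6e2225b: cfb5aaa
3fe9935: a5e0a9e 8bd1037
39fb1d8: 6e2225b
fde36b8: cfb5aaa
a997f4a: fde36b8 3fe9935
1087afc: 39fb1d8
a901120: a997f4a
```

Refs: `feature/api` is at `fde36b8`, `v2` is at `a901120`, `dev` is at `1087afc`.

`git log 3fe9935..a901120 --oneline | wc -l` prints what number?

Reachable from a901120: {3fe9935, 8bd1037, a5e0a9e, a901120, a997f4a, cfb5aaa, fde36b8}.
Reachable from 3fe9935: {3fe9935, 8bd1037, a5e0a9e, cfb5aaa}.
In a901120's history but not 3fe9935's: {a901120, a997f4a, fde36b8} — 3 commits.

3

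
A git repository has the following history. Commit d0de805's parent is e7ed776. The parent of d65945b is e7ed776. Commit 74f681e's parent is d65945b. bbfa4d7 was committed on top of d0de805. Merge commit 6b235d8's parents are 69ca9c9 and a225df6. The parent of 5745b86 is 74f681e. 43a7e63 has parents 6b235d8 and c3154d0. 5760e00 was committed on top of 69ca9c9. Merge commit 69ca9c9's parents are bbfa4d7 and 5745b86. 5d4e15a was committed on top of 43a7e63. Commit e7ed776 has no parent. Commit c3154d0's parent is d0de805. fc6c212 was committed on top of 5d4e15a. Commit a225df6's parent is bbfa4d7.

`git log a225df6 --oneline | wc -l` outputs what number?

Walking parent pointers from a225df6: reachable set = {a225df6, bbfa4d7, d0de805, e7ed776}.
That is 4 commits.

4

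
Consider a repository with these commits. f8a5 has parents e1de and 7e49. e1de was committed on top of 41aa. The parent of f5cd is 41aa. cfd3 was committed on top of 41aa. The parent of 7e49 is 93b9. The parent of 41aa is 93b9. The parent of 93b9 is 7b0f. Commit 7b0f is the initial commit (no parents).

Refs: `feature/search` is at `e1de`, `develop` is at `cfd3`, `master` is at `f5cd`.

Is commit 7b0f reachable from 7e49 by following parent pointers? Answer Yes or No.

Ancestors of 7e49 (commits reachable by following parents): {7b0f, 7e49, 93b9}.
7b0f is in that set, so it is an ancestor of 7e49.

Yes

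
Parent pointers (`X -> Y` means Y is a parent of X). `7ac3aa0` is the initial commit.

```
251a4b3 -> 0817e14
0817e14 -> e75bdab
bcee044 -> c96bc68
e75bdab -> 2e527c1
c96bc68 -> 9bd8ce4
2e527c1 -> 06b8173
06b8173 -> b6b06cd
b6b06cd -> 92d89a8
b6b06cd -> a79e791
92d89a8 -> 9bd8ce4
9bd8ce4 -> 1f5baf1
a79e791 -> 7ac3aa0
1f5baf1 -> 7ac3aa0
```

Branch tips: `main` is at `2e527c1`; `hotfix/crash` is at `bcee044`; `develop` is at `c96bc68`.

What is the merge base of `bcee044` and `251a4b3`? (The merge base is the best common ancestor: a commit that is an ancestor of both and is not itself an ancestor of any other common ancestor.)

Ancestors of bcee044: {1f5baf1, 7ac3aa0, 9bd8ce4, bcee044, c96bc68}.
Ancestors of 251a4b3: {06b8173, 0817e14, 1f5baf1, 251a4b3, 2e527c1, 7ac3aa0, 92d89a8, 9bd8ce4, a79e791, b6b06cd, e75bdab}.
Common ancestors: {1f5baf1, 7ac3aa0, 9bd8ce4}.
Among these, 9bd8ce4 is not an ancestor of any other common ancestor — it is the merge base.

9bd8ce4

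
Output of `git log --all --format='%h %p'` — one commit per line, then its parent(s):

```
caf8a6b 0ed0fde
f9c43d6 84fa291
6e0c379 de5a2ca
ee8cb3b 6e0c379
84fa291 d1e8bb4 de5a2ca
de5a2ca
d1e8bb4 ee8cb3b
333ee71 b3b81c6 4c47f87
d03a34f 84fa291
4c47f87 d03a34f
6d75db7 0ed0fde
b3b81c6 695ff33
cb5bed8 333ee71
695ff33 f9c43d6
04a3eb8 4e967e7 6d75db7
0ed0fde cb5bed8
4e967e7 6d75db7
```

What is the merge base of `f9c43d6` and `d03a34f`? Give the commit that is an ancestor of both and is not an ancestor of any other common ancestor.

84fa291

Ancestors of f9c43d6: {6e0c379, 84fa291, d1e8bb4, de5a2ca, ee8cb3b, f9c43d6}.
Ancestors of d03a34f: {6e0c379, 84fa291, d03a34f, d1e8bb4, de5a2ca, ee8cb3b}.
Common ancestors: {6e0c379, 84fa291, d1e8bb4, de5a2ca, ee8cb3b}.
Among these, 84fa291 is not an ancestor of any other common ancestor — it is the merge base.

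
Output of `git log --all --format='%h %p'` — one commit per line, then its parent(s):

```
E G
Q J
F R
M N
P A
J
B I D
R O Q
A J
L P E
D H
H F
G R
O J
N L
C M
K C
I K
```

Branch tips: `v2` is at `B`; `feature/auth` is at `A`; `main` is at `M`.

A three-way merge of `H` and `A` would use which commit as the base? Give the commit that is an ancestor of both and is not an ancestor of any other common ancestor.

Ancestors of H: {F, H, J, O, Q, R}.
Ancestors of A: {A, J}.
Common ancestors: {J}.
The only common ancestor is J, so it is the merge base.

J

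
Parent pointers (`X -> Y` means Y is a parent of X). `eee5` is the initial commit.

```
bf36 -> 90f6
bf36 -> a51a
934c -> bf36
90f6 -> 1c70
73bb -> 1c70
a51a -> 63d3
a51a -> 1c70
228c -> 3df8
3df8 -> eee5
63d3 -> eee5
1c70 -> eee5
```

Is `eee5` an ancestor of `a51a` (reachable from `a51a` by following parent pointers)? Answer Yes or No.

Ancestors of a51a (commits reachable by following parents): {1c70, 63d3, a51a, eee5}.
eee5 is in that set, so it is an ancestor of a51a.

Yes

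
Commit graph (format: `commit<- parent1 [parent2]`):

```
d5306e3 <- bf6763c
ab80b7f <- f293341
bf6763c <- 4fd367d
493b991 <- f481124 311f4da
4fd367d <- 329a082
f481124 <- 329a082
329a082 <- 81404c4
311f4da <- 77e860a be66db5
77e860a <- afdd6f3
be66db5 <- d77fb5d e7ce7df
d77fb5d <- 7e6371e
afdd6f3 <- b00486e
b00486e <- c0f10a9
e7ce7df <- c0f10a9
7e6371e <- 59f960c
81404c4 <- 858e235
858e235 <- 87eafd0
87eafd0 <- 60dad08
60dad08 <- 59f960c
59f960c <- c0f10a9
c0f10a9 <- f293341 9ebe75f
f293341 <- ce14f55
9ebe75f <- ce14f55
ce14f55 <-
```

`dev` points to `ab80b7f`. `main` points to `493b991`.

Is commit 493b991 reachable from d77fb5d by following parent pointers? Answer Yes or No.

No

Ancestors of d77fb5d: {59f960c, 7e6371e, 9ebe75f, c0f10a9, ce14f55, d77fb5d, f293341}.
493b991 is not in that set, so it is not an ancestor of d77fb5d.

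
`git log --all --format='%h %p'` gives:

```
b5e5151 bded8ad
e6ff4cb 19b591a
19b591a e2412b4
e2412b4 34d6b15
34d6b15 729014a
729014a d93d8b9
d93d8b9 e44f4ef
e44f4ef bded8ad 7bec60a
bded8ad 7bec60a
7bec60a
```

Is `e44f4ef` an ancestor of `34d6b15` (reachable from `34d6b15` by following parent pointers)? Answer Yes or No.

Ancestors of 34d6b15 (commits reachable by following parents): {34d6b15, 729014a, 7bec60a, bded8ad, d93d8b9, e44f4ef}.
e44f4ef is in that set, so it is an ancestor of 34d6b15.

Yes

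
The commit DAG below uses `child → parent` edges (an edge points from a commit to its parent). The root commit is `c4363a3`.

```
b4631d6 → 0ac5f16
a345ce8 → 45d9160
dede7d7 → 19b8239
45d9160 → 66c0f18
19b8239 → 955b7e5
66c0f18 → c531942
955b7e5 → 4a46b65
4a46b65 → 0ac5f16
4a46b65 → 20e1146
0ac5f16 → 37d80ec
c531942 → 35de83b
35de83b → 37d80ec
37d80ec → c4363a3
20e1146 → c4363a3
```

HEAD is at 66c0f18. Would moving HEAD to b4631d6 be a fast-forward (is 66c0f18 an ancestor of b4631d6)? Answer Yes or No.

A fast-forward from 66c0f18 to b4631d6 is possible iff 66c0f18 is an ancestor of b4631d6.
Ancestors of b4631d6: {0ac5f16, 37d80ec, b4631d6, c4363a3}.
66c0f18 is not among them, so fast-forward is not possible.

No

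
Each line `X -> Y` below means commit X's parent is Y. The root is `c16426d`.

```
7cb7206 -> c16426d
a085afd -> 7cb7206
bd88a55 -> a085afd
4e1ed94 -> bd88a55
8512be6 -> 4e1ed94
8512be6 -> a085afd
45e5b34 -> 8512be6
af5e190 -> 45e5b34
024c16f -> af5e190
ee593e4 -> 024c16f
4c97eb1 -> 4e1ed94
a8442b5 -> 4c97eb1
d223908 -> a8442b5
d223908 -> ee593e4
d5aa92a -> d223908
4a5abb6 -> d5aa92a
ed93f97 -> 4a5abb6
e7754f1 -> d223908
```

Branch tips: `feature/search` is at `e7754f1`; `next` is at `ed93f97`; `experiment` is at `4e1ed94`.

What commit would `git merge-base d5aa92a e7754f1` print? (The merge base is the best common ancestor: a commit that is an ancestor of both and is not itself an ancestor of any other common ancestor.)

Ancestors of d5aa92a: {024c16f, 45e5b34, 4c97eb1, 4e1ed94, 7cb7206, 8512be6, a085afd, a8442b5, af5e190, bd88a55, c16426d, d223908, d5aa92a, ee593e4}.
Ancestors of e7754f1: {024c16f, 45e5b34, 4c97eb1, 4e1ed94, 7cb7206, 8512be6, a085afd, a8442b5, af5e190, bd88a55, c16426d, d223908, e7754f1, ee593e4}.
Common ancestors: {024c16f, 45e5b34, 4c97eb1, 4e1ed94, 7cb7206, 8512be6, a085afd, a8442b5, af5e190, bd88a55, c16426d, d223908, ee593e4}.
Among these, d223908 is not an ancestor of any other common ancestor — it is the merge base.

d223908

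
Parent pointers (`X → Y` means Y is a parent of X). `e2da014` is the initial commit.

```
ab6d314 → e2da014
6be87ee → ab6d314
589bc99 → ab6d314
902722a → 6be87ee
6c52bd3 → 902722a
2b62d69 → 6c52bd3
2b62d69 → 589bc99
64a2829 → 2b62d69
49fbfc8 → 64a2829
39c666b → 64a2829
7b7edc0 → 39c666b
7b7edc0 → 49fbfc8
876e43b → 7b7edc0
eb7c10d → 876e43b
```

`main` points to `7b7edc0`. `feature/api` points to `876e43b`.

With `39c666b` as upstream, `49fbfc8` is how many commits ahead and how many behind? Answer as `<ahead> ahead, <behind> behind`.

Reachable from 49fbfc8: {2b62d69, 49fbfc8, 589bc99, 64a2829, 6be87ee, 6c52bd3, 902722a, ab6d314, e2da014}.
Reachable from 39c666b: {2b62d69, 39c666b, 589bc99, 64a2829, 6be87ee, 6c52bd3, 902722a, ab6d314, e2da014}.
Only in 49fbfc8's history (ahead): {49fbfc8} — 1.
Only in 39c666b's history (behind): {39c666b} — 1.

1 ahead, 1 behind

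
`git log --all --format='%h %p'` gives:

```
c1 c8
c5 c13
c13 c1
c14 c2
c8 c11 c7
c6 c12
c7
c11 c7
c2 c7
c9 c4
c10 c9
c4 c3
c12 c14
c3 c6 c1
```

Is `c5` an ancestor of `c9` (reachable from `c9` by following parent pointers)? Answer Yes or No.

No

Ancestors of c9: {c1, c11, c12, c14, c2, c3, c4, c6, c7, c8, c9}.
c5 is not in that set, so it is not an ancestor of c9.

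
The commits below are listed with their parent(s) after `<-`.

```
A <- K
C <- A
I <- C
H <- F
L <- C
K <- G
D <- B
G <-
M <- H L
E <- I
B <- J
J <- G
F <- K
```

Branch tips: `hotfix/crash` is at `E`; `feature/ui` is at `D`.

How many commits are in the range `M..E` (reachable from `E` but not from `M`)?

Reachable from E: {A, C, E, G, I, K}.
Reachable from M: {A, C, F, G, H, K, L, M}.
In E's history but not M's: {E, I} — 2 commits.

2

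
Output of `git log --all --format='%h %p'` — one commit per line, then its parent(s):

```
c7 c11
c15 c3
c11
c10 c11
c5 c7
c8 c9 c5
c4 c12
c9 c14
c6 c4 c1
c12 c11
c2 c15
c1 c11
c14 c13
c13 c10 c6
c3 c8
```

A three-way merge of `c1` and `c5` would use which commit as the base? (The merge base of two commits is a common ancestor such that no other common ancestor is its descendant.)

c11

Ancestors of c1: {c1, c11}.
Ancestors of c5: {c11, c5, c7}.
Common ancestors: {c11}.
The only common ancestor is c11, so it is the merge base.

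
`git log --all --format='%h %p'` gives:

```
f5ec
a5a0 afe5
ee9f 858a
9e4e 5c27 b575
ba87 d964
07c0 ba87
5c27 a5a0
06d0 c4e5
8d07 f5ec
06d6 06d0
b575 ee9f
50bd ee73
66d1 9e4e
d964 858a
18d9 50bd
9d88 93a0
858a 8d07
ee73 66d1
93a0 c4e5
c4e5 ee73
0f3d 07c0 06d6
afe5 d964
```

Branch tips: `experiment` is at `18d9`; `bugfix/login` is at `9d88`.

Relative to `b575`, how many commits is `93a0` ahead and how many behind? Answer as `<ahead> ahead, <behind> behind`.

9 ahead, 0 behind

Reachable from 93a0: {5c27, 66d1, 858a, 8d07, 93a0, 9e4e, a5a0, afe5, b575, c4e5, d964, ee73, ee9f, f5ec}.
Reachable from b575: {858a, 8d07, b575, ee9f, f5ec}.
Only in 93a0's history (ahead): {5c27, 66d1, 93a0, 9e4e, a5a0, afe5, c4e5, d964, ee73} — 9.
Only in b575's history (behind): {} — 0.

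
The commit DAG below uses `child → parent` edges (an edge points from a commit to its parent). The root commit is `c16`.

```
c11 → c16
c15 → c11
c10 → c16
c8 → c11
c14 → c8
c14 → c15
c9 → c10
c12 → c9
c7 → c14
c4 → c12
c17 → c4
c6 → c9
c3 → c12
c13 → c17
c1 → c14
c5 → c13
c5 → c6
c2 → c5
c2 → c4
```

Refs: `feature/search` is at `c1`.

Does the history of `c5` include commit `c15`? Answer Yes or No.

No

Ancestors of c5: {c10, c12, c13, c16, c17, c4, c5, c6, c9}.
c15 is not in that set, so it is not an ancestor of c5.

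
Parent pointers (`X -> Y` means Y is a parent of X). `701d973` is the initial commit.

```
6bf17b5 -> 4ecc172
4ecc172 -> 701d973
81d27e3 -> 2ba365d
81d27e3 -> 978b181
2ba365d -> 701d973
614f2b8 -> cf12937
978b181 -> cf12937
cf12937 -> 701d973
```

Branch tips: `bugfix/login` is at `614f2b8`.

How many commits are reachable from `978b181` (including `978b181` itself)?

Walking parent pointers from 978b181: reachable set = {701d973, 978b181, cf12937}.
That is 3 commits.

3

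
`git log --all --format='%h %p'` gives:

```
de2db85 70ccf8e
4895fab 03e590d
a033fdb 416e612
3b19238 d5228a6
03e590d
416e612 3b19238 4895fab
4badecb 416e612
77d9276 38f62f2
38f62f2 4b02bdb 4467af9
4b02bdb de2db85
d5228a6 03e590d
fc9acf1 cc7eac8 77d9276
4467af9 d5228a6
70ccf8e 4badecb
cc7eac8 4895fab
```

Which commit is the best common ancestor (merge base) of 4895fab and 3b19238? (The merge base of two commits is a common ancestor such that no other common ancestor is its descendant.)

Ancestors of 4895fab: {03e590d, 4895fab}.
Ancestors of 3b19238: {03e590d, 3b19238, d5228a6}.
Common ancestors: {03e590d}.
The only common ancestor is 03e590d, so it is the merge base.

03e590d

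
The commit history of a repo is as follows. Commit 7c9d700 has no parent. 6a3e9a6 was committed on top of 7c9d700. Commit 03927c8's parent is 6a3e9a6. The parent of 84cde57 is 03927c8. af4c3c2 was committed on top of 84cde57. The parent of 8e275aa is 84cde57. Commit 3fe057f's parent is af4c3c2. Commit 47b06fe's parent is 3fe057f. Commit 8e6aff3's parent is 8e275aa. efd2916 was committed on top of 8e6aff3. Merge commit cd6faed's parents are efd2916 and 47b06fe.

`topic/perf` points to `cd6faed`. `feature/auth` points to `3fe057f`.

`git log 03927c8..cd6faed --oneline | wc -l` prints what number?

Reachable from cd6faed: {03927c8, 3fe057f, 47b06fe, 6a3e9a6, 7c9d700, 84cde57, 8e275aa, 8e6aff3, af4c3c2, cd6faed, efd2916}.
Reachable from 03927c8: {03927c8, 6a3e9a6, 7c9d700}.
In cd6faed's history but not 03927c8's: {3fe057f, 47b06fe, 84cde57, 8e275aa, 8e6aff3, af4c3c2, cd6faed, efd2916} — 8 commits.

8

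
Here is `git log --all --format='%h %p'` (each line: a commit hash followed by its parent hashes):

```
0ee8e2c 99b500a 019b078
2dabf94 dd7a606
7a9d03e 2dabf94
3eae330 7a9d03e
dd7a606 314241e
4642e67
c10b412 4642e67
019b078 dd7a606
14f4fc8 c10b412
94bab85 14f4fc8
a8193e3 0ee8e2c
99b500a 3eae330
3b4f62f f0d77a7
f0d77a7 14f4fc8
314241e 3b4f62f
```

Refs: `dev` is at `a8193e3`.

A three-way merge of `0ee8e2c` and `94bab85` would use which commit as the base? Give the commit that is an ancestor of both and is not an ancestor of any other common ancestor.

Ancestors of 0ee8e2c: {019b078, 0ee8e2c, 14f4fc8, 2dabf94, 314241e, 3b4f62f, 3eae330, 4642e67, 7a9d03e, 99b500a, c10b412, dd7a606, f0d77a7}.
Ancestors of 94bab85: {14f4fc8, 4642e67, 94bab85, c10b412}.
Common ancestors: {14f4fc8, 4642e67, c10b412}.
Among these, 14f4fc8 is not an ancestor of any other common ancestor — it is the merge base.

14f4fc8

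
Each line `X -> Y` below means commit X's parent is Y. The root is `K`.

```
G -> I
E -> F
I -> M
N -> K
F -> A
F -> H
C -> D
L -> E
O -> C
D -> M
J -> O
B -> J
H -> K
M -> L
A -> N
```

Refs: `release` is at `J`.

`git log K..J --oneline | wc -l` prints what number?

Reachable from J: {A, C, D, E, F, H, J, K, L, M, N, O}.
Reachable from K: {K}.
In J's history but not K's: {A, C, D, E, F, H, J, L, M, N, O} — 11 commits.

11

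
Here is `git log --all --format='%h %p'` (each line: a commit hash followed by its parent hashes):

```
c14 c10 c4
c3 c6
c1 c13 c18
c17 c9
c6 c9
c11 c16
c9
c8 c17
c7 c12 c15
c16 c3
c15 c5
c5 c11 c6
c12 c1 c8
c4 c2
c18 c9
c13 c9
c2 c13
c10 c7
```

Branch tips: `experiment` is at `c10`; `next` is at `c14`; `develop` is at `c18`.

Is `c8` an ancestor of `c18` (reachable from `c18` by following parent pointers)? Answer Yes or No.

No

Ancestors of c18: {c18, c9}.
c8 is not in that set, so it is not an ancestor of c18.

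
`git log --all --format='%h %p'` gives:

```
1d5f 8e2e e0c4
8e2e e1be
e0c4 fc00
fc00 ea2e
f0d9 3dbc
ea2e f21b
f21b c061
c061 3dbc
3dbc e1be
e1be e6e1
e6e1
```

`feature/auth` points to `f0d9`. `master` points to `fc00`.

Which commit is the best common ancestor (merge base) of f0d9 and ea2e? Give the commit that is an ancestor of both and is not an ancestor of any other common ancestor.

Ancestors of f0d9: {3dbc, e1be, e6e1, f0d9}.
Ancestors of ea2e: {3dbc, c061, e1be, e6e1, ea2e, f21b}.
Common ancestors: {3dbc, e1be, e6e1}.
Among these, 3dbc is not an ancestor of any other common ancestor — it is the merge base.

3dbc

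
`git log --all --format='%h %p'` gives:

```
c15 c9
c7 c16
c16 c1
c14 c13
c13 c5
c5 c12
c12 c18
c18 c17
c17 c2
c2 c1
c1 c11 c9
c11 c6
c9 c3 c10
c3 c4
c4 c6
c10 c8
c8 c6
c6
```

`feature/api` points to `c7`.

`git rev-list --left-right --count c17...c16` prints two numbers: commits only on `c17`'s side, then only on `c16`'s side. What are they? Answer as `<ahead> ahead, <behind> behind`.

2 ahead, 1 behind

Reachable from c17: {c1, c10, c11, c17, c2, c3, c4, c6, c8, c9}.
Reachable from c16: {c1, c10, c11, c16, c3, c4, c6, c8, c9}.
Only in c17's history (ahead): {c17, c2} — 2.
Only in c16's history (behind): {c16} — 1.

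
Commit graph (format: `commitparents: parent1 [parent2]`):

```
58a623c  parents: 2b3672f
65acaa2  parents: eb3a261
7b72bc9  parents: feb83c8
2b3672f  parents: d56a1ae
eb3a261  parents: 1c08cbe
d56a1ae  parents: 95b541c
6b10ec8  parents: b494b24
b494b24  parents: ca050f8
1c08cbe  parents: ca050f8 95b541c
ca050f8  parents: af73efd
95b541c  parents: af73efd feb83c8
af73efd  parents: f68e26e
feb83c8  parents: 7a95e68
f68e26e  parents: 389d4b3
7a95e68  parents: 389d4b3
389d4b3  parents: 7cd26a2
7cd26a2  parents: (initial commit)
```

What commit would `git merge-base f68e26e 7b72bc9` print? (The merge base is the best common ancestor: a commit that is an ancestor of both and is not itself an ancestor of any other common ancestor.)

Ancestors of f68e26e: {389d4b3, 7cd26a2, f68e26e}.
Ancestors of 7b72bc9: {389d4b3, 7a95e68, 7b72bc9, 7cd26a2, feb83c8}.
Common ancestors: {389d4b3, 7cd26a2}.
Among these, 389d4b3 is not an ancestor of any other common ancestor — it is the merge base.

389d4b3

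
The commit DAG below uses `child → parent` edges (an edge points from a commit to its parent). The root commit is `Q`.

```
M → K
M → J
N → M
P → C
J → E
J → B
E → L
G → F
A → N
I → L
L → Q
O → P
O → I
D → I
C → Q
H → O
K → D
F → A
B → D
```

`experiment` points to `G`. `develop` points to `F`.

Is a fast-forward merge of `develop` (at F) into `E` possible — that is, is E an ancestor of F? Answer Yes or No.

A fast-forward from E to F is possible iff E is an ancestor of F.
Ancestors of F: {A, B, D, E, F, I, J, K, L, M, N, Q}.
E is among them, so fast-forward is possible.

Yes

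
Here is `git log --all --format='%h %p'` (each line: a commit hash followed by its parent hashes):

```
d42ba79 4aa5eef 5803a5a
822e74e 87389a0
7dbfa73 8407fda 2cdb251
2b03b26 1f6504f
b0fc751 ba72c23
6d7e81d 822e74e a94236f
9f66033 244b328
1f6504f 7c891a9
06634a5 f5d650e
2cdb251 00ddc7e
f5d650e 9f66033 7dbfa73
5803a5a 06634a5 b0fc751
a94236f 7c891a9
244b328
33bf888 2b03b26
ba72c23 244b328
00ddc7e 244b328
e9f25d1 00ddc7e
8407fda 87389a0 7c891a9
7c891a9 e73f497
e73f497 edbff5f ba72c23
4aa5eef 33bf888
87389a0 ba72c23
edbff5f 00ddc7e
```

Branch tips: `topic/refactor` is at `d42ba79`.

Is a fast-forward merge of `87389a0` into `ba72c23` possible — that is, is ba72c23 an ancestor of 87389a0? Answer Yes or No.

Yes

A fast-forward from ba72c23 to 87389a0 is possible iff ba72c23 is an ancestor of 87389a0.
Ancestors of 87389a0: {244b328, 87389a0, ba72c23}.
ba72c23 is among them, so fast-forward is possible.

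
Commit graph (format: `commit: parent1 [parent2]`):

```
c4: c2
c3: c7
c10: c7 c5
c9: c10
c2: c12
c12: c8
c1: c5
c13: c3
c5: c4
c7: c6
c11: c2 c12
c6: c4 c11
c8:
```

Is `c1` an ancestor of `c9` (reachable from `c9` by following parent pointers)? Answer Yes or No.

Ancestors of c9: {c10, c11, c12, c2, c4, c5, c6, c7, c8, c9}.
c1 is not in that set, so it is not an ancestor of c9.

No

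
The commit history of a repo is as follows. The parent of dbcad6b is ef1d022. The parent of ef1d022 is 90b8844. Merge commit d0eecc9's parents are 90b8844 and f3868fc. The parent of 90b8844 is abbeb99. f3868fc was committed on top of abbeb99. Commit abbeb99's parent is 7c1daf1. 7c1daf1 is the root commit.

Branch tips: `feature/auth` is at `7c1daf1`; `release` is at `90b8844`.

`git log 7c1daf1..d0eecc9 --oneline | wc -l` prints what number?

Reachable from d0eecc9: {7c1daf1, 90b8844, abbeb99, d0eecc9, f3868fc}.
Reachable from 7c1daf1: {7c1daf1}.
In d0eecc9's history but not 7c1daf1's: {90b8844, abbeb99, d0eecc9, f3868fc} — 4 commits.

4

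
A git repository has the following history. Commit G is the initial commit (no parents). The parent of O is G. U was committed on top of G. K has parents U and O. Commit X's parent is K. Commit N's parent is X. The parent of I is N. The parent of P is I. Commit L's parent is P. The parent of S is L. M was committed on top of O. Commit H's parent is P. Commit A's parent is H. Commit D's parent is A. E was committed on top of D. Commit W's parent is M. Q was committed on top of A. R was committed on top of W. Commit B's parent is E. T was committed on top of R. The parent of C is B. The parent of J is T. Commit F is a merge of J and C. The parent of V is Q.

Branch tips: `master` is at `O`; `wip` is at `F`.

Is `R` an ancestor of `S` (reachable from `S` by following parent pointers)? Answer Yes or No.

No

Ancestors of S: {G, I, K, L, N, O, P, S, U, X}.
R is not in that set, so it is not an ancestor of S.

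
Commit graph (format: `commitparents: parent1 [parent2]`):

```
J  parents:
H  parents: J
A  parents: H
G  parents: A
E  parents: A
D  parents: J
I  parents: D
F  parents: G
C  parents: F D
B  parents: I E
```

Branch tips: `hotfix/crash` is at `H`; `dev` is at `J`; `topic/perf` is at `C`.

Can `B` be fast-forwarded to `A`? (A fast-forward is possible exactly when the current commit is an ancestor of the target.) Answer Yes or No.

No

A fast-forward from B to A is possible iff B is an ancestor of A.
Ancestors of A: {A, H, J}.
B is not among them, so fast-forward is not possible.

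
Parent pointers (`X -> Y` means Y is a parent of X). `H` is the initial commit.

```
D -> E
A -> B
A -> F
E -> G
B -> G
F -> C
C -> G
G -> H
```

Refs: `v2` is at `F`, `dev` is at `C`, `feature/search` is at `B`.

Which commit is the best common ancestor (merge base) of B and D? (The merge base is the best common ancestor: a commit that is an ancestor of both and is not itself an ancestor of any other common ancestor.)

G

Ancestors of B: {B, G, H}.
Ancestors of D: {D, E, G, H}.
Common ancestors: {G, H}.
Among these, G is not an ancestor of any other common ancestor — it is the merge base.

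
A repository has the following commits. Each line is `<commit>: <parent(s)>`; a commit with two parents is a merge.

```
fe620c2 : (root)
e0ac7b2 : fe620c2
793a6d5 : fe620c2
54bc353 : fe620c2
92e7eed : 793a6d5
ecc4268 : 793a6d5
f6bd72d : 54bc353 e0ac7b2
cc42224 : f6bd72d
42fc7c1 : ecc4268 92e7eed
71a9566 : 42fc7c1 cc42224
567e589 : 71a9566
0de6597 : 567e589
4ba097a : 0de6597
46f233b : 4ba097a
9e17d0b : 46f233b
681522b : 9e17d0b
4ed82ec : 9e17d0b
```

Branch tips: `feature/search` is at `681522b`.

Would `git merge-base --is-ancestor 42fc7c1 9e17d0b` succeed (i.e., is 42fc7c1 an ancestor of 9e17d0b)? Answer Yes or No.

Yes

Ancestors of 9e17d0b (commits reachable by following parents): {0de6597, 42fc7c1, 46f233b, 4ba097a, 54bc353, 567e589, 71a9566, 793a6d5, 92e7eed, 9e17d0b, cc42224, e0ac7b2, ecc4268, f6bd72d, fe620c2}.
42fc7c1 is in that set, so it is an ancestor of 9e17d0b.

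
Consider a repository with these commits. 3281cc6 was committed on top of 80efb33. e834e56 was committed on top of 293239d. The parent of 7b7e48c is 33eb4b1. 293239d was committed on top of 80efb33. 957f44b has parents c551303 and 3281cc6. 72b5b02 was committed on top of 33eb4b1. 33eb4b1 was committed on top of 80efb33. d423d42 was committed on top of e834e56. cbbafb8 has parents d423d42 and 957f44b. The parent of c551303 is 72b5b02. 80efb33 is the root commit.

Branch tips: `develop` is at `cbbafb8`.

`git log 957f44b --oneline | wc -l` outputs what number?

Walking parent pointers from 957f44b: reachable set = {3281cc6, 33eb4b1, 72b5b02, 80efb33, 957f44b, c551303}.
That is 6 commits.

6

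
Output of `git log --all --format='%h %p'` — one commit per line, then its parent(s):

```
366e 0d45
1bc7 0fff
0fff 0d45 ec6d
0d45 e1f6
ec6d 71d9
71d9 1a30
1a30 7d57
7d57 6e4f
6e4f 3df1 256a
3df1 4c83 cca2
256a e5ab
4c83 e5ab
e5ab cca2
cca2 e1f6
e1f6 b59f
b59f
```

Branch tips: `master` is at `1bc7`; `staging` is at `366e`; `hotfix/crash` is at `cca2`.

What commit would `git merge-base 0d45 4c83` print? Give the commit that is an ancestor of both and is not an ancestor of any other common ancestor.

e1f6

Ancestors of 0d45: {0d45, b59f, e1f6}.
Ancestors of 4c83: {4c83, b59f, cca2, e1f6, e5ab}.
Common ancestors: {b59f, e1f6}.
Among these, e1f6 is not an ancestor of any other common ancestor — it is the merge base.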